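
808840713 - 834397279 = -25556566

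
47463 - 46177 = 1286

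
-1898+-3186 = -5084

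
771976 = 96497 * 8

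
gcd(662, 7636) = 2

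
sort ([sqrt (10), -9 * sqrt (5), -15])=[-9 * sqrt (5), -15, sqrt (10)]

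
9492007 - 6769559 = 2722448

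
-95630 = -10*9563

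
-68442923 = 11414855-79857778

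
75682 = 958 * 79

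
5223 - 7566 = -2343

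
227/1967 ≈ 0.115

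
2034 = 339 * 6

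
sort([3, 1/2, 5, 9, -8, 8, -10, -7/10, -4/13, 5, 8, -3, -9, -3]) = [-10, -9, -8, -3, -3, -7/10, -4/13, 1/2, 3, 5, 5, 8, 8, 9]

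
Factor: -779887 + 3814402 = 3^1 * 5^1 * 11^1 * 53^1 * 347^1 = 3034515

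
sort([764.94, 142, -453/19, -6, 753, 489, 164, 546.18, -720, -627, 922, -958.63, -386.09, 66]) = [-958.63, -720, -627, -386.09, -453/19, -6, 66, 142, 164, 489, 546.18, 753, 764.94, 922]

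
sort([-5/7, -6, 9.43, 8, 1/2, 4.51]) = [-6, -5/7, 1/2, 4.51, 8, 9.43]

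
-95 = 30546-30641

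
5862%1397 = 274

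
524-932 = -408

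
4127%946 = 343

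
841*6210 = 5222610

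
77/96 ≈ 0.802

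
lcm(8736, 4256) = 165984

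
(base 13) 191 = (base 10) 287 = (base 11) 241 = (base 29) 9q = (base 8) 437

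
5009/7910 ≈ 0.633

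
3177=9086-5909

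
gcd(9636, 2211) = 33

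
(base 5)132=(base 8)52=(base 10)42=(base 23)1j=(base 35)17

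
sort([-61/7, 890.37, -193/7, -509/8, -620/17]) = [-509/8, -620/17, -193/7, -61/7, 890.37]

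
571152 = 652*876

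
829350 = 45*18430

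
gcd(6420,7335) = 15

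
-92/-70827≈0.00130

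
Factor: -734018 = -1*2^1*31^1*11839^1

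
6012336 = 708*8492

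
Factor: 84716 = 2^2*21179^1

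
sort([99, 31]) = [31, 99]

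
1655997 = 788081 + 867916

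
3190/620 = 319/62 ≈ 5.15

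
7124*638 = 4545112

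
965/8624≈0.112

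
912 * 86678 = 79050336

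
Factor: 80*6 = 2^5*3^1*5^1 = 480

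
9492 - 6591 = 2901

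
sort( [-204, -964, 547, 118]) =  [-964, -204, 118, 547]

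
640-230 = 410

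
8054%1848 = 662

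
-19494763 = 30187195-49681958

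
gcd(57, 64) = 1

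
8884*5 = 44420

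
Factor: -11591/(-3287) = 19^(-1) * 67^1 = 67/19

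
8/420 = 2/105 ≈ 0.0190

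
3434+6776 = 10210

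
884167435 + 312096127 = 1196263562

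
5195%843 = 137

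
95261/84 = 1134+5/84≈1134.06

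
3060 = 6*510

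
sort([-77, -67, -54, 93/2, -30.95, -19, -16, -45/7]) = [-77, -67, -54, -30.95, -19, -16, -45/7, 93/2]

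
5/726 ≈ 0.00689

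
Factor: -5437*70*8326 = -1*2^2*5^1*7^1*23^1*181^1*5437^1 = -3168792340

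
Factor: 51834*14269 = 2^1*3^1*19^1*53^1*163^1*751^1 = 739619346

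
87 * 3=261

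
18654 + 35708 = 54362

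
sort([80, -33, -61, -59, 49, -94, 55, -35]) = [-94, -61, -59, -35, -33, 49, 55, 80]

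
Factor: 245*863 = 5^1*7^2*863^1 = 211435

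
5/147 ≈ 0.0340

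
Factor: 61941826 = 2^1*30970913^1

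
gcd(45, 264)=3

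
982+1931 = 2913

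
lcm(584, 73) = 584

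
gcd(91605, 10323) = 93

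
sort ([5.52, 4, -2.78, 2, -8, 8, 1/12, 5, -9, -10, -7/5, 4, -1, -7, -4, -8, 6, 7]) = [-10, -9, -8, -8, -7, -4, -2.78, -7/5, -1, 1/12, 2, 4, 4, 5, 5.52, 6, 7, 8]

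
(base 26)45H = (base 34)2FT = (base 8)5443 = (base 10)2851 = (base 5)42401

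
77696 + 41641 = 119337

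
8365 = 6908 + 1457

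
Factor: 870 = 2^1*3^1*5^1*29^1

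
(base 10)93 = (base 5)333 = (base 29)36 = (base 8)135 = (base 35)2n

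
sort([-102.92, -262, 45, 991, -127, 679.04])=[-262, -127, -102.92, 45, 679.04, 991]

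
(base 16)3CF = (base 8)1717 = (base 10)975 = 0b1111001111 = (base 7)2562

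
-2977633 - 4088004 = -7065637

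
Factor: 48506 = 2^1*79^1*307^1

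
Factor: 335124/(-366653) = -1*2^2*3^3*7^(-1)*29^1*107^1*52379^(-1)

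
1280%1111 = 169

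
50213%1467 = 335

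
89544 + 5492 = 95036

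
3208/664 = 4 + 69/83 ≈ 4.83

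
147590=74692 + 72898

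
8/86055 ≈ 0.0000930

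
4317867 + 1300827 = 5618694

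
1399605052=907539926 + 492065126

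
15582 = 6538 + 9044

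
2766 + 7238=10004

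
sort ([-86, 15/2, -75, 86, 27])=[-86, -75, 15/2, 27, 86]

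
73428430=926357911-852929481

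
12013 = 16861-4848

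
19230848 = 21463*896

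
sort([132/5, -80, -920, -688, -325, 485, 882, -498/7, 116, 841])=[-920, -688, -325, -80, -498/7, 132/5, 116, 485, 841, 882]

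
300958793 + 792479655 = 1093438448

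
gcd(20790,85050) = 1890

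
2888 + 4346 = 7234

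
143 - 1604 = -1461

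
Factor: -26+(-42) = -1*2^2*17^1 = -68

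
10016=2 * 5008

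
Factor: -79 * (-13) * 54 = 2^1 * 3^3 * 13^1 * 79^1 = 55458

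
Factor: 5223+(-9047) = -1*2^4*239^1 = -3824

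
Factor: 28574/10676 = 2^(-1) * 7^1 * 13^1 * 17^(-1) = 91/34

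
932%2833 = 932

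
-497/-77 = 71/11 ≈ 6.45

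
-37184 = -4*9296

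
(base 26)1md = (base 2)10011101101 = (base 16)4ed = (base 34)133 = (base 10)1261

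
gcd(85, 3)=1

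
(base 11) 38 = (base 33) 18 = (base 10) 41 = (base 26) 1f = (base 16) 29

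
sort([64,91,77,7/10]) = [7/10,64,77,91]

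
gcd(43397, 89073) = 1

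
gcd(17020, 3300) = 20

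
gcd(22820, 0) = 22820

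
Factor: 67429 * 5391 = 3^2 * 599^1 * 67429^1 = 363509739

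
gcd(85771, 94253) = 1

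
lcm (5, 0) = 0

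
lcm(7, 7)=7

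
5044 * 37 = 186628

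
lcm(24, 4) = 24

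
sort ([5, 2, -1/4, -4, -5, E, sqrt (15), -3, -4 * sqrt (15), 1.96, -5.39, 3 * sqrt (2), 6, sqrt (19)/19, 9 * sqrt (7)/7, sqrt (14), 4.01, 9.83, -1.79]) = [-4 * sqrt (15), -5.39, -5, -4, -3, -1.79, -1/4, sqrt (19)/19, 1.96, 2, E, 9 * sqrt (7)/7, sqrt (14), sqrt (15), 4.01, 3 * sqrt (2), 5, 6, 9.83]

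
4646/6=774 + 1/3 ≈ 774.33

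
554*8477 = 4696258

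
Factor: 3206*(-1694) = -1*2^2*7^2*11^2*229^1 = -5430964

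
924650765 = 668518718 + 256132047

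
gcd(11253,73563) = 93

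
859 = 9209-8350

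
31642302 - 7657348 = 23984954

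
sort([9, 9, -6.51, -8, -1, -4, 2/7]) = [-8, -6.51, -4, -1, 2/7, 9, 9]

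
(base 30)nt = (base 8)1317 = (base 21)1d5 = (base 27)qh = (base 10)719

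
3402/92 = 36+45/46 ≈ 36.98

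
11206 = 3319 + 7887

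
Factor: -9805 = -1 * 5^1 * 37^1 * 53^1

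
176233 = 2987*59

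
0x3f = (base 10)63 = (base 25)2d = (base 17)3c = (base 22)2j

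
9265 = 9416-151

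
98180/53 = 1852 + 24/53 ≈ 1852.45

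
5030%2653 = 2377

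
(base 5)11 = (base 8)6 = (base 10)6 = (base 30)6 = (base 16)6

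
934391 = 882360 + 52031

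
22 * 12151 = 267322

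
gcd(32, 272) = 16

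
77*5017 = 386309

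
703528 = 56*12563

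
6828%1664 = 172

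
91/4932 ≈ 0.0185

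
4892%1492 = 416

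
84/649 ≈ 0.129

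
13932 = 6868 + 7064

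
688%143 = 116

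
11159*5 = 55795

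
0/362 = 0 = 0.00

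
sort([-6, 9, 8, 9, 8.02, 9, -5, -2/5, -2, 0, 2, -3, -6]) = [-6, -6, -5, -3, -2, -2/5, 0, 2, 8, 8.02, 9, 9, 9]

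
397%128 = 13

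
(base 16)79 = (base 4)1321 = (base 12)a1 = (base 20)61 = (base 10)121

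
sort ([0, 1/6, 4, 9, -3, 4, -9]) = [-9, -3, 0, 1/6, 4, 4, 9]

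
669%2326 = 669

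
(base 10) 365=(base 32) bd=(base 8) 555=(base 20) i5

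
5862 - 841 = 5021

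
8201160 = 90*91124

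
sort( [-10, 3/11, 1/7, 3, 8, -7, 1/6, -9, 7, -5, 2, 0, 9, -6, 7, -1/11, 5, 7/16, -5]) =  [-10, -9, -7, -6, -5, -5, -1/11, 0, 1/7, 1/6, 3/11, 7/16, 2, 3, 5, 7, 7, 8, 9]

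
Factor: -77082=-1 * 2^1 * 3^1 * 29^1 * 443^1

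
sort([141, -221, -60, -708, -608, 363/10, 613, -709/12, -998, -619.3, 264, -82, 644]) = [-998, -708, -619.3, -608, -221, -82, -60, -709/12, 363/10, 141, 264, 613, 644]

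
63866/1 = 63866 = 63866.00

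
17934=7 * 2562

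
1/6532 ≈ 0.000153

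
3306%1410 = 486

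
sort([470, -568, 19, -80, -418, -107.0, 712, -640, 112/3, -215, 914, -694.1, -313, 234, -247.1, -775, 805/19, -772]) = [-775, -772, -694.1, -640, -568, -418, -313, -247.1, -215, -107.0, -80, 19, 112/3, 805/19, 234, 470, 712, 914]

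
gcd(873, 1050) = 3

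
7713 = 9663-1950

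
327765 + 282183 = 609948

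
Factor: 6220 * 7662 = 2^3 * 3^1 * 5^1 * 311^1 * 1277^1 = 47657640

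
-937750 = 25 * (-37510)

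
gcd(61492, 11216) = 4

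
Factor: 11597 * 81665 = 5^1 * 11597^1 * 16333^1 = 947069005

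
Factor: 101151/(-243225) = -1*5^(-2)*23^(-1)*47^(-1)*11239^1 = -11239/27025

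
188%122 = 66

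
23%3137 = 23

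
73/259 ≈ 0.282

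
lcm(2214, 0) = 0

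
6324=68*93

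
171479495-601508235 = -430028740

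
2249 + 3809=6058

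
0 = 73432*0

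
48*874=41952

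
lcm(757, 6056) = 6056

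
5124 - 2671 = 2453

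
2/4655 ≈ 0.000430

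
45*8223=370035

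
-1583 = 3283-4866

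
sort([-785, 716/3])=[-785, 716/3]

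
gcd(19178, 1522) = 2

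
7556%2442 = 230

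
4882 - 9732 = -4850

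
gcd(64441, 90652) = 1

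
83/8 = 10+3/8 ≈ 10.38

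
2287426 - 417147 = 1870279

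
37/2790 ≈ 0.0133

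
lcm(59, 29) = 1711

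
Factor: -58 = -1*2^1*29^1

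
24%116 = 24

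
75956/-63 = -1205 - 41/63≈-1205.65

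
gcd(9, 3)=3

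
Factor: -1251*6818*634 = -1*2^2*3^2*7^1*139^1*317^1*487^1 = -5407587612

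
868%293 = 282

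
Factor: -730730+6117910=2^2 * 5^1 * 31^1 * 8689^1=5387180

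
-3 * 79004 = -237012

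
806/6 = 134 + 1/3≈134.33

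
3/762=1/254≈0.00394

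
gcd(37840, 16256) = 16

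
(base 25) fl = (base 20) jg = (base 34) bm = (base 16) 18c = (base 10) 396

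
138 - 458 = -320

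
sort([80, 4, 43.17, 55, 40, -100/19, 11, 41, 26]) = [-100/19, 4, 11, 26, 40, 41, 43.17, 55, 80]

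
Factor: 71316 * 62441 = 2^2 * 3^2 * 7^1 * 17^1 * 283^1 * 3673^1 = 4453042356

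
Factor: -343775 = -1 * 5^2 * 13751^1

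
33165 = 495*67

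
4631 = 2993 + 1638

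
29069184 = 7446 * 3904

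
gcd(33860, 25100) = 20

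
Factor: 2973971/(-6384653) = -1 * 7^1 * 13^1 * 73^(-1) * 2971^1 * 7951^(-1) = -270361/580423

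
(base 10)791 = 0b1100010111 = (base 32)on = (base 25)16g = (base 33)nw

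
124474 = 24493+99981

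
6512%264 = 176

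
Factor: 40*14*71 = 2^4*5^1*7^1*71^1 = 39760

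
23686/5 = 4737 + 1/5 = 4737.20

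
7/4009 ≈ 0.00175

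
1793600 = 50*35872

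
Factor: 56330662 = 2^1*4799^1*5869^1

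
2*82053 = 164106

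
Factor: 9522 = 2^1 * 3^2 * 23^2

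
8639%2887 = 2865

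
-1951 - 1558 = -3509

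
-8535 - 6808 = -15343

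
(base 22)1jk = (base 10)922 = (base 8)1632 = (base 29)12n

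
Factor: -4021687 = -1*139^1*28933^1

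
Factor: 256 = 2^8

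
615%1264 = 615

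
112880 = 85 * 1328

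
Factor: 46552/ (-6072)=-1*3^ (-1)*23^1=-23/3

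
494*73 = 36062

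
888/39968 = 111/4996 ≈ 0.0222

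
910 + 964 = 1874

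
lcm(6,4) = 12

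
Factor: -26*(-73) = 2^1*13^1*73^1 = 1898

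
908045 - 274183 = 633862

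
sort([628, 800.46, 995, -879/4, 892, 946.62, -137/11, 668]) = [-879/4, -137/11, 628, 668, 800.46, 892, 946.62, 995]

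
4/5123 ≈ 0.000781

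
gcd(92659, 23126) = 31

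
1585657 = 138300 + 1447357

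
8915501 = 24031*371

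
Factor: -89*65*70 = -1*2^1*5^2*7^1*13^1*89^1 = -404950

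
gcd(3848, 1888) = 8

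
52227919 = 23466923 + 28760996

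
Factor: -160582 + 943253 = 782671^1 = 782671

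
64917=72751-7834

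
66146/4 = 33073/2 = 16536.50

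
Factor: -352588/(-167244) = 3^(-1) * 7^(-1) * 11^(-1) * 487^1 = 487/231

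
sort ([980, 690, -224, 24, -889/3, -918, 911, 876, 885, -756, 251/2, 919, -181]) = [-918, -756, -889/3, -224, -181, 24, 251/2, 690, 876, 885, 911, 919, 980]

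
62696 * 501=31410696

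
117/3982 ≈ 0.0294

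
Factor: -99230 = -1*2^1*5^1*9923^1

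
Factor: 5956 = 2^2*1489^1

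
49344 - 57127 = -7783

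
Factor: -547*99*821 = -1*3^2*11^1*547^1*821^1 = -44459613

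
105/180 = 7/12≈0.583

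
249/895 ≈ 0.278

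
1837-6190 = -4353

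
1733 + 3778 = 5511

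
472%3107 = 472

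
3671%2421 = 1250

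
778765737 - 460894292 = 317871445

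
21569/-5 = -4313-4/5 = -4313.80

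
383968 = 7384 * 52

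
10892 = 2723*4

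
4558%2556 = 2002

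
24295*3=72885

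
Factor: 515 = 5^1*103^1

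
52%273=52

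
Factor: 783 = 3^3 * 29^1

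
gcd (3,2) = 1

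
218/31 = 7 + 1/31 ≈ 7.03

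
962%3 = 2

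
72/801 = 8/89 ≈ 0.0899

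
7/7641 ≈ 0.000916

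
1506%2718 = 1506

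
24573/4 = 6143 + 1/4 = 6143.25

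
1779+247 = 2026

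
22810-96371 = -73561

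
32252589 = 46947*687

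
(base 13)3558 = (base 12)4419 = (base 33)6ti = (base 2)1110101010101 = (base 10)7509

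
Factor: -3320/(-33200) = 2^(-1) * 5^(-1) = 1/10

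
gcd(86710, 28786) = 2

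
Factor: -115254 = -1*2^1*3^2*19^1*337^1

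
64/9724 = 16/2431 ≈ 0.00658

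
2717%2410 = 307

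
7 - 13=-6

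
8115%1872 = 627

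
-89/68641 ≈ -0.00130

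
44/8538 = 22/4269 ≈ 0.00515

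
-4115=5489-9604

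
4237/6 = 706+1/6 ≈ 706.17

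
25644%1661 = 729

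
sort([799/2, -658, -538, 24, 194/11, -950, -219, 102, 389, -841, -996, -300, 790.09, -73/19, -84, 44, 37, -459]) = [-996, -950, -841, -658, -538, -459, -300, -219, -84, -73/19, 194/11, 24, 37, 44, 102, 389, 799/2, 790.09]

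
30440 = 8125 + 22315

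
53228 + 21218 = 74446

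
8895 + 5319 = 14214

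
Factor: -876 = -1 * 2^2 * 3^1 * 73^1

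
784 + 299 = 1083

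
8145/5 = 1629 = 1629.00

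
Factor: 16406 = 2^1 * 13^1 * 631^1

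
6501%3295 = 3206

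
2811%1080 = 651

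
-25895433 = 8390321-34285754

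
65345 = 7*9335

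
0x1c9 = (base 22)kh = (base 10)457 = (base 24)j1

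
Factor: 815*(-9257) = -1*5^1*163^1*9257^1 = -7544455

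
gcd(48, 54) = 6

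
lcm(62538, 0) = 0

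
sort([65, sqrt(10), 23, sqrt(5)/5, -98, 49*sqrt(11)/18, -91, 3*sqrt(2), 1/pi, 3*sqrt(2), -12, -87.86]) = [-98, -91, -87.86, -12, 1/pi, sqrt(5)/5, sqrt(10), 3*sqrt(2), 3*sqrt(2), 49*sqrt(11)/18, 23, 65]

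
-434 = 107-541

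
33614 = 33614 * 1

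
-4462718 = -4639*962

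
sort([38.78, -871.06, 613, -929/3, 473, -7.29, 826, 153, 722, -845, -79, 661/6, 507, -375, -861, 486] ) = [-871.06, -861, -845, -375, -929/3, -79, -7.29, 38.78, 661/6, 153, 473, 486, 507, 613, 722, 826] 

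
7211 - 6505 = 706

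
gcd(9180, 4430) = 10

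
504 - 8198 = -7694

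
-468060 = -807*580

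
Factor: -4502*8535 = -1*2^1*3^1*5^1*569^1*2251^1 = -38424570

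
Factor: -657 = -1*3^2*73^1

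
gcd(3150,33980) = 10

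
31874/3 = 10624 + 2/3 ≈ 10624.67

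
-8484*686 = -5820024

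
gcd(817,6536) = 817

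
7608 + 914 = 8522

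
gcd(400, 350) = 50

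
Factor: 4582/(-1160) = -1 * 2^(-2) * 5^(-1) * 79^1 = -79/20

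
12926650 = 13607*950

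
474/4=237/2=118.50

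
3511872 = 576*6097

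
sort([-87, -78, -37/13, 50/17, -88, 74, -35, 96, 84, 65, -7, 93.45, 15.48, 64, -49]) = [-88, -87, -78, -49, -35, -7, -37/13, 50/17, 15.48, 64, 65, 74, 84, 93.45, 96]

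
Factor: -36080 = -1*2^4*5^1*11^1*41^1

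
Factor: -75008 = -1 * 2^8 * 293^1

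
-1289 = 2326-3615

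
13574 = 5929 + 7645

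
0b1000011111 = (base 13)32a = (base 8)1037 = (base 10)543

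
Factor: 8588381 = 8588381^1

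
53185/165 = 967/3 ≈ 322.33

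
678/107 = 6 + 36/107 ≈ 6.34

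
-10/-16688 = 5/8344 ≈ 0.000599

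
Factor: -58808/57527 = -1*2^3*7351^1*57527^ (-1)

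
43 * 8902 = 382786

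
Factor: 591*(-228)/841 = -1*2^2*3^2*19^1*29^(-2)*197^1 = -134748/841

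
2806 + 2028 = 4834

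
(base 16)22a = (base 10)554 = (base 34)ga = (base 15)26e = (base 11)464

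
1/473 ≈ 0.00211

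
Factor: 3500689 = 3500689^1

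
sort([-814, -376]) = [-814, -376]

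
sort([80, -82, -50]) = [-82, -50, 80]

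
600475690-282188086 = 318287604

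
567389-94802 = 472587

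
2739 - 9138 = -6399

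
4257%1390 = 87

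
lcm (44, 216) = 2376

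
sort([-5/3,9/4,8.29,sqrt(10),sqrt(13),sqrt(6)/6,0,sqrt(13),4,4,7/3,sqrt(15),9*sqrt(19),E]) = [-5/3,0,sqrt(6)/6,9/4,7/3,E,sqrt(10),sqrt(13),sqrt(13),sqrt(15),4,4,8.29,9*sqrt(19)]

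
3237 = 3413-176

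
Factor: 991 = 991^1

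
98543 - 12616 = 85927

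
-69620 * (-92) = 6405040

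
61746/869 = 71+47/869 ≈ 71.05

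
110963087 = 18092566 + 92870521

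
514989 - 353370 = 161619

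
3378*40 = 135120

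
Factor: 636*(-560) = -1*2^6*3^1*5^1*7^1*53^1 = -356160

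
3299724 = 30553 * 108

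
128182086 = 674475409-546293323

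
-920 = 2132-3052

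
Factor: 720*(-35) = -1*2^4*3^2*5^2*7^1 = -25200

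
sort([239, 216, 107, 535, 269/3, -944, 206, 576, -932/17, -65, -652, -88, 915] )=[-944, -652, -88, -65, -932/17, 269/3, 107, 206, 216, 239, 535, 576, 915] 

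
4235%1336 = 227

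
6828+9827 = 16655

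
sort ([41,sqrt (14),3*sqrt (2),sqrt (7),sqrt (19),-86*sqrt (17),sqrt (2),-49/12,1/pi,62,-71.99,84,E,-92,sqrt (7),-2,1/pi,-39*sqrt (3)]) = [-86*sqrt (17),-92,-71.99,-39*sqrt (3),-49/12,-2,1/pi,1/pi,sqrt (2),sqrt (7),sqrt (7),E,sqrt (14),3*sqrt (2),sqrt (19),41,62,84]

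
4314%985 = 374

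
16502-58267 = -41765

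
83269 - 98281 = -15012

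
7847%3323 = 1201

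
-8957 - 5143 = -14100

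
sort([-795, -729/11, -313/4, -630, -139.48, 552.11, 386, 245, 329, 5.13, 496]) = [-795, -630, -139.48, -313/4, -729/11, 5.13, 245, 329, 386, 496, 552.11]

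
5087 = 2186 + 2901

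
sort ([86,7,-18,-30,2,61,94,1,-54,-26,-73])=[-73,-54,-30,-26,-18,1,2,7,61,86,94]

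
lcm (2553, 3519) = 130203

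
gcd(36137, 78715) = 1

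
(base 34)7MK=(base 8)21234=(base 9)13134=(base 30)9PA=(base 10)8860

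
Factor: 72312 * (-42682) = -1 * 2^4 * 3^1 * 23^1 * 131^1 * 21341^1 = -3086420784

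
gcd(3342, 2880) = 6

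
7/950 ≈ 0.00737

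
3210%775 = 110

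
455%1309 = 455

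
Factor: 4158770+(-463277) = 3^1*1231831^1 = 3695493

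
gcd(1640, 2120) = 40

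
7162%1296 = 682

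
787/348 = 2 + 91/348 ≈ 2.26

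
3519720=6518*540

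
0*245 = 0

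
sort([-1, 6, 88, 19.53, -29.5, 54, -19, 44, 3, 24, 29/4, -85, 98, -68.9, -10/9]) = [-85, -68.9, -29.5, -19, -10/9, -1, 3, 6, 29/4, 19.53, 24, 44, 54, 88, 98]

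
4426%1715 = 996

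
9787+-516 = 9271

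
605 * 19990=12093950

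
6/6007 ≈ 0.000999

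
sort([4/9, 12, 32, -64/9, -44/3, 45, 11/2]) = [-44/3, -64/9, 4/9, 11/2, 12, 32, 45]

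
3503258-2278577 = 1224681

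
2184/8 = 273 = 273.00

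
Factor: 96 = 2^5*3^1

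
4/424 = 1/106 ≈ 0.00943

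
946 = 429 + 517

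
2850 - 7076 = -4226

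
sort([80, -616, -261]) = [-616, -261, 80]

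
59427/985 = 60 + 327/985 ≈ 60.33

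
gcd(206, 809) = 1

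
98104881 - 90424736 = 7680145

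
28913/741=39+14/741 ≈ 39.02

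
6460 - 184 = 6276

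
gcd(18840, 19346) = 2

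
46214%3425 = 1689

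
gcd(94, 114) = 2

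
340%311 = 29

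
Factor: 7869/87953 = 3^1*43^1*61^1*281^(-1)*313^(-1) 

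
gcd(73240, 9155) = 9155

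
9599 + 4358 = 13957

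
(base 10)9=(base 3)100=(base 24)9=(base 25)9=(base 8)11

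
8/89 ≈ 0.0899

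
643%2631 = 643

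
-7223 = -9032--1809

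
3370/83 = 40+50/83 ≈ 40.60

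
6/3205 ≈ 0.00187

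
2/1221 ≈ 0.00164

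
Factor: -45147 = -1 * 3^1 * 101^1 * 149^1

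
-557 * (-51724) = 28810268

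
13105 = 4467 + 8638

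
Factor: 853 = 853^1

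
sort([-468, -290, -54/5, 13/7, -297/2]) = [-468, -290, -297/2, -54/5, 13/7]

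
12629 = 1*12629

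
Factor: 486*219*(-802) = -1*2^2*3^6*73^1*401^1 = -85360068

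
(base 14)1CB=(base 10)375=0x177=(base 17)151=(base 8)567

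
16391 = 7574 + 8817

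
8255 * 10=82550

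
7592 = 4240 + 3352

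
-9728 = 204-9932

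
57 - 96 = -39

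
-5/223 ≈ -0.0224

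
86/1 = 86 = 86.00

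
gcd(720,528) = 48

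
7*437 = 3059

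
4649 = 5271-622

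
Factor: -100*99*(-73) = 2^2*3^2*5^2*11^1*73^1 = 722700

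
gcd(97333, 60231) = 1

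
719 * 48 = 34512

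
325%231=94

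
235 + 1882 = 2117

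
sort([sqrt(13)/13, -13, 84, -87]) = [-87, -13, sqrt(13)/13, 84]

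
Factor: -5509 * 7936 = -1 * 2^8 * 7^1 * 31^1 * 787^1 = -43719424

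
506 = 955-449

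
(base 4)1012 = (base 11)64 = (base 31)28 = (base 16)46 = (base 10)70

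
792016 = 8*99002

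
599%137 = 51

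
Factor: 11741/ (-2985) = -1 * 3^ (-1) * 5^ (-1) * 59^1 = -59/15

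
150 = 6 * 25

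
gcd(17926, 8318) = 2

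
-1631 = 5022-6653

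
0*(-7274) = 0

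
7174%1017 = 55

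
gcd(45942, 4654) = 26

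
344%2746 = 344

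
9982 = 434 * 23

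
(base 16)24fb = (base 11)7127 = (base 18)1b3h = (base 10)9467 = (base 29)b7d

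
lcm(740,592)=2960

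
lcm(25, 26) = 650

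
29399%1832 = 87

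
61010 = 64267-3257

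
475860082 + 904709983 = 1380570065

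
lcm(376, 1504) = 1504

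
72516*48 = 3480768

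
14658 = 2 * 7329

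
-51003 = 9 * (-5667)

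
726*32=23232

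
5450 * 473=2577850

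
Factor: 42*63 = 2^1*3^3*7^2 = 2646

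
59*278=16402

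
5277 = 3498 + 1779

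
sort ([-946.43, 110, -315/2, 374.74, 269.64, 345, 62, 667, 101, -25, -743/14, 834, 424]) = [-946.43, -315/2, -743/14, -25, 62, 101, 110, 269.64, 345, 374.74, 424, 667, 834]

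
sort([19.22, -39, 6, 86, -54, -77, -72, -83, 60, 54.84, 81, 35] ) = [-83, -77, -72, -54, -39, 6, 19.22, 35, 54.84, 60, 81, 86] 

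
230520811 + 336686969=567207780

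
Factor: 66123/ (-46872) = -1*2^ (-3)*7^ (-1)*79^1 = -79/56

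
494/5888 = 247/2944 ≈ 0.0839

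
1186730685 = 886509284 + 300221401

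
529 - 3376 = -2847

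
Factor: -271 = -1*271^1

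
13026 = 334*39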